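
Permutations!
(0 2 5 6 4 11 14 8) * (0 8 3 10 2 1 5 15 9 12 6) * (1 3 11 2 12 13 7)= (0 3 10 12 6 4 2 15 9 13 7 1 5)(11 14)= [3, 5, 15, 10, 2, 0, 4, 1, 8, 13, 12, 14, 6, 7, 11, 9]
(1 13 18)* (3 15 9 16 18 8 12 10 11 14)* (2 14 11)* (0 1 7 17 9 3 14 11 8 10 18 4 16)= (0 1 13 10 2 11 8 12 18 7 17 9)(3 15)(4 16)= [1, 13, 11, 15, 16, 5, 6, 17, 12, 0, 2, 8, 18, 10, 14, 3, 4, 9, 7]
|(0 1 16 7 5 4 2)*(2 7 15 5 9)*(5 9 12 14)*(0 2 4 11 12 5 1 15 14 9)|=6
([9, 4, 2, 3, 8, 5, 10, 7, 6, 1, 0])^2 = [1, 8, 2, 3, 6, 5, 0, 7, 10, 4, 9]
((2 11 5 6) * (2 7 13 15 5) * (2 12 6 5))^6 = ((2 11 12 6 7 13 15))^6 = (2 15 13 7 6 12 11)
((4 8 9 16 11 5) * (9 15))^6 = (4 5 11 16 9 15 8)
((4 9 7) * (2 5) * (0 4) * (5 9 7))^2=(0 7 4)(2 5 9)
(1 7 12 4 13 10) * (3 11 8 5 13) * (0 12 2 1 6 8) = (0 12 4 3 11)(1 7 2)(5 13 10 6 8) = [12, 7, 1, 11, 3, 13, 8, 2, 5, 9, 6, 0, 4, 10]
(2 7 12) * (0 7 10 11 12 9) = (0 7 9)(2 10 11 12) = [7, 1, 10, 3, 4, 5, 6, 9, 8, 0, 11, 12, 2]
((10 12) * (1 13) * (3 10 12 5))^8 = ((1 13)(3 10 5))^8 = (13)(3 5 10)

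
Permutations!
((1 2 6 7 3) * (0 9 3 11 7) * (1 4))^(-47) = (0 3 1 6 9 4 2)(7 11)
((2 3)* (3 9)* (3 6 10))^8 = (2 10 9 3 6)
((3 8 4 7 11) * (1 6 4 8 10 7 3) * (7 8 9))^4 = (1 10 11 3 7 4 9 6 8)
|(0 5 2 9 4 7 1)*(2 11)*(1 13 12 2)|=12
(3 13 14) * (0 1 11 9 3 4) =(0 1 11 9 3 13 14 4) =[1, 11, 2, 13, 0, 5, 6, 7, 8, 3, 10, 9, 12, 14, 4]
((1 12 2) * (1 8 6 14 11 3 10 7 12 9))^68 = ((1 9)(2 8 6 14 11 3 10 7 12))^68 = (2 3 8 10 6 7 14 12 11)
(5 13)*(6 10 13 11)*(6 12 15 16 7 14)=(5 11 12 15 16 7 14 6 10 13)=[0, 1, 2, 3, 4, 11, 10, 14, 8, 9, 13, 12, 15, 5, 6, 16, 7]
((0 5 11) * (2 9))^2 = (0 11 5)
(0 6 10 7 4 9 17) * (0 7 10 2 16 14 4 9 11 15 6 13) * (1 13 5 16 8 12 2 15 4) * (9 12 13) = (0 5 16 14 1 9 17 7 12 2 8 13)(4 11)(6 15) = [5, 9, 8, 3, 11, 16, 15, 12, 13, 17, 10, 4, 2, 0, 1, 6, 14, 7]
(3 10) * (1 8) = (1 8)(3 10) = [0, 8, 2, 10, 4, 5, 6, 7, 1, 9, 3]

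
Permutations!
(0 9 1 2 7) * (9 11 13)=(0 11 13 9 1 2 7)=[11, 2, 7, 3, 4, 5, 6, 0, 8, 1, 10, 13, 12, 9]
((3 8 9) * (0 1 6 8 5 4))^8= ((0 1 6 8 9 3 5 4))^8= (9)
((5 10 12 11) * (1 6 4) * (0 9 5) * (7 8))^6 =((0 9 5 10 12 11)(1 6 4)(7 8))^6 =(12)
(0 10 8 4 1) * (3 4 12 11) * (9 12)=(0 10 8 9 12 11 3 4 1)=[10, 0, 2, 4, 1, 5, 6, 7, 9, 12, 8, 3, 11]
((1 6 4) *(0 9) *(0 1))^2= (0 1 4 9 6)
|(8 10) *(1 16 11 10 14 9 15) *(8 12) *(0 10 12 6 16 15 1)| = 11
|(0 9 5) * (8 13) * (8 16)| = |(0 9 5)(8 13 16)| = 3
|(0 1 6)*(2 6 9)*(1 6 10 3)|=10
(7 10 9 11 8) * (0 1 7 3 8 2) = (0 1 7 10 9 11 2)(3 8) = [1, 7, 0, 8, 4, 5, 6, 10, 3, 11, 9, 2]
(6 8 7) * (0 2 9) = (0 2 9)(6 8 7) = [2, 1, 9, 3, 4, 5, 8, 6, 7, 0]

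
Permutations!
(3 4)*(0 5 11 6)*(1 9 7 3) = [5, 9, 2, 4, 1, 11, 0, 3, 8, 7, 10, 6] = (0 5 11 6)(1 9 7 3 4)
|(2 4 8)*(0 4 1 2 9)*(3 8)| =|(0 4 3 8 9)(1 2)| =10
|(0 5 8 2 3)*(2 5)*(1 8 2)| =6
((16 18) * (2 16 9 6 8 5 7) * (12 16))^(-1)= ((2 12 16 18 9 6 8 5 7))^(-1)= (2 7 5 8 6 9 18 16 12)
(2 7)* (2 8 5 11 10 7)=[0, 1, 2, 3, 4, 11, 6, 8, 5, 9, 7, 10]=(5 11 10 7 8)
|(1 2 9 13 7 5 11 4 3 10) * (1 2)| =9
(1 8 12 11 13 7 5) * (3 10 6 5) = (1 8 12 11 13 7 3 10 6 5) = [0, 8, 2, 10, 4, 1, 5, 3, 12, 9, 6, 13, 11, 7]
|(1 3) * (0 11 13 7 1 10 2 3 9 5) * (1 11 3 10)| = |(0 3 1 9 5)(2 10)(7 11 13)| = 30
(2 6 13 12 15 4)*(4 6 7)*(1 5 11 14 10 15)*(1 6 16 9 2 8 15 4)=[0, 5, 7, 3, 8, 11, 13, 1, 15, 2, 4, 14, 6, 12, 10, 16, 9]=(1 5 11 14 10 4 8 15 16 9 2 7)(6 13 12)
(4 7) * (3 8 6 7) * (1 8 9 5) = (1 8 6 7 4 3 9 5) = [0, 8, 2, 9, 3, 1, 7, 4, 6, 5]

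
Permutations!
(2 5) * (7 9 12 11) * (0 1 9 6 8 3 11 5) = [1, 9, 0, 11, 4, 2, 8, 6, 3, 12, 10, 7, 5] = (0 1 9 12 5 2)(3 11 7 6 8)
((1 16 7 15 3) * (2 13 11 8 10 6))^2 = ((1 16 7 15 3)(2 13 11 8 10 6))^2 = (1 7 3 16 15)(2 11 10)(6 13 8)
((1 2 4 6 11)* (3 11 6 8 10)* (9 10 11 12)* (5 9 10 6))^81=(12)(1 2 4 8 11)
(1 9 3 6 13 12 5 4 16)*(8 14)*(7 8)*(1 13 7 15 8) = [0, 9, 2, 6, 16, 4, 7, 1, 14, 3, 10, 11, 5, 12, 15, 8, 13] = (1 9 3 6 7)(4 16 13 12 5)(8 14 15)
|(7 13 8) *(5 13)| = 4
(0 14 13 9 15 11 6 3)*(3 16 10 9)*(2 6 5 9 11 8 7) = (0 14 13 3)(2 6 16 10 11 5 9 15 8 7) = [14, 1, 6, 0, 4, 9, 16, 2, 7, 15, 11, 5, 12, 3, 13, 8, 10]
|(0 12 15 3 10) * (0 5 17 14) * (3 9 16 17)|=21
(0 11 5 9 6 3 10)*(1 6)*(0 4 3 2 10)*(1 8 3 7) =[11, 6, 10, 0, 7, 9, 2, 1, 3, 8, 4, 5] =(0 11 5 9 8 3)(1 6 2 10 4 7)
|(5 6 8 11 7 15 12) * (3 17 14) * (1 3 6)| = 11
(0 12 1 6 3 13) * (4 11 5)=(0 12 1 6 3 13)(4 11 5)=[12, 6, 2, 13, 11, 4, 3, 7, 8, 9, 10, 5, 1, 0]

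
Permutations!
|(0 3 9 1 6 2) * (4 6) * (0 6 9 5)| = 6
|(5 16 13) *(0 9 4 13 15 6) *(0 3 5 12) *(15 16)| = |(16)(0 9 4 13 12)(3 5 15 6)| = 20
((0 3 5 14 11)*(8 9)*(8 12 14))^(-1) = ((0 3 5 8 9 12 14 11))^(-1) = (0 11 14 12 9 8 5 3)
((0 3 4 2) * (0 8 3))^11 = ((2 8 3 4))^11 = (2 4 3 8)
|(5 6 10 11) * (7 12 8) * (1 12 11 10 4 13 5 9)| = 12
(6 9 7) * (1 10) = [0, 10, 2, 3, 4, 5, 9, 6, 8, 7, 1] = (1 10)(6 9 7)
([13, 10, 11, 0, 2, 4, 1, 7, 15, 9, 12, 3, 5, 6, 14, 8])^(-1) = [3, 6, 4, 11, 5, 12, 13, 7, 15, 9, 1, 2, 10, 0, 14, 8]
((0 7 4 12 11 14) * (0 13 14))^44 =(14)(0 11 12 4 7)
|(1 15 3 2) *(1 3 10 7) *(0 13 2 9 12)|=12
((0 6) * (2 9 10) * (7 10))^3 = (0 6)(2 10 7 9)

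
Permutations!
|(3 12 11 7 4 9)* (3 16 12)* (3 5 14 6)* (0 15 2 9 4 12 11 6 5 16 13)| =|(0 15 2 9 13)(3 16 11 7 12 6)(5 14)| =30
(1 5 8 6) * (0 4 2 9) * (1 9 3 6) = [4, 5, 3, 6, 2, 8, 9, 7, 1, 0] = (0 4 2 3 6 9)(1 5 8)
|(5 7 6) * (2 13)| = 6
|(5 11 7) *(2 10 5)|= |(2 10 5 11 7)|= 5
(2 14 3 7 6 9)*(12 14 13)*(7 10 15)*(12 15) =(2 13 15 7 6 9)(3 10 12 14) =[0, 1, 13, 10, 4, 5, 9, 6, 8, 2, 12, 11, 14, 15, 3, 7]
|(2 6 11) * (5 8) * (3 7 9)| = |(2 6 11)(3 7 9)(5 8)| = 6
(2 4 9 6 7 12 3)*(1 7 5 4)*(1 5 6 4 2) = (1 7 12 3)(2 5)(4 9) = [0, 7, 5, 1, 9, 2, 6, 12, 8, 4, 10, 11, 3]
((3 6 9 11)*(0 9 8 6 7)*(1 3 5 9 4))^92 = ((0 4 1 3 7)(5 9 11)(6 8))^92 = (0 1 7 4 3)(5 11 9)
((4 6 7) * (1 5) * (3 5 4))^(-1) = ((1 4 6 7 3 5))^(-1) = (1 5 3 7 6 4)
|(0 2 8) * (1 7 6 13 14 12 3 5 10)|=|(0 2 8)(1 7 6 13 14 12 3 5 10)|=9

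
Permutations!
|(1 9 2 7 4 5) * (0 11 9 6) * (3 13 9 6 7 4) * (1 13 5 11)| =|(0 1 7 3 5 13 9 2 4 11 6)| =11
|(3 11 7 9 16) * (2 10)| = |(2 10)(3 11 7 9 16)| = 10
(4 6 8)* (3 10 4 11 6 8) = (3 10 4 8 11 6) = [0, 1, 2, 10, 8, 5, 3, 7, 11, 9, 4, 6]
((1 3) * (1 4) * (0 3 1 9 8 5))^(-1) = ((0 3 4 9 8 5))^(-1) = (0 5 8 9 4 3)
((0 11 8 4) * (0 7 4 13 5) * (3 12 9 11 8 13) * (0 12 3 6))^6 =(5 12 9 11 13)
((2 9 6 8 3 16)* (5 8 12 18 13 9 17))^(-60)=(18)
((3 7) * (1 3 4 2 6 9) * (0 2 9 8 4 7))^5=(0 9 6 3 4 2 1 8)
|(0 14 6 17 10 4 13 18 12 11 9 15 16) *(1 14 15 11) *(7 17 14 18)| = 30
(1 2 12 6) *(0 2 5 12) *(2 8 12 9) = (0 8 12 6 1 5 9 2) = [8, 5, 0, 3, 4, 9, 1, 7, 12, 2, 10, 11, 6]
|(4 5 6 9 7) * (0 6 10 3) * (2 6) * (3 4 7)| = 15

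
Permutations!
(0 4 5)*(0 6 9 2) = (0 4 5 6 9 2) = [4, 1, 0, 3, 5, 6, 9, 7, 8, 2]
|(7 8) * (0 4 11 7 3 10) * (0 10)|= |(0 4 11 7 8 3)|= 6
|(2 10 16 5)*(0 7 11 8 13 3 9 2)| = 11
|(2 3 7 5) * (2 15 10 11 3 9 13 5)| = 9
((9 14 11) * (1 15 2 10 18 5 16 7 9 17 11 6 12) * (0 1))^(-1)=(0 12 6 14 9 7 16 5 18 10 2 15 1)(11 17)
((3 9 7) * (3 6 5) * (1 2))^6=(3 9 7 6 5)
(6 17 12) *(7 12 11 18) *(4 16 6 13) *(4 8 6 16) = (6 17 11 18 7 12 13 8) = [0, 1, 2, 3, 4, 5, 17, 12, 6, 9, 10, 18, 13, 8, 14, 15, 16, 11, 7]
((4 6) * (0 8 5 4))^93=(0 4 8 6 5)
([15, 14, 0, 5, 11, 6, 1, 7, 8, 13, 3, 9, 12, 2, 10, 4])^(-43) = [2, 6, 13, 10, 15, 3, 5, 7, 8, 11, 14, 4, 12, 9, 1, 0]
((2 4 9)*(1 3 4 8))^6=(9)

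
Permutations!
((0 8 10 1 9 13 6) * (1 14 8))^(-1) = (0 6 13 9 1)(8 14 10) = ((0 1 9 13 6)(8 10 14))^(-1)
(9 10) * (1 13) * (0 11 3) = [11, 13, 2, 0, 4, 5, 6, 7, 8, 10, 9, 3, 12, 1] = (0 11 3)(1 13)(9 10)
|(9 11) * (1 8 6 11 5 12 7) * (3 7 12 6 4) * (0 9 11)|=|(12)(0 9 5 6)(1 8 4 3 7)|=20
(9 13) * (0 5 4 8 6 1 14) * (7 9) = [5, 14, 2, 3, 8, 4, 1, 9, 6, 13, 10, 11, 12, 7, 0] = (0 5 4 8 6 1 14)(7 9 13)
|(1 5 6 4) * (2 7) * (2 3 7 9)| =|(1 5 6 4)(2 9)(3 7)| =4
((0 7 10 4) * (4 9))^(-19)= ((0 7 10 9 4))^(-19)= (0 7 10 9 4)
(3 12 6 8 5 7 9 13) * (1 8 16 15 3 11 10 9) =(1 8 5 7)(3 12 6 16 15)(9 13 11 10) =[0, 8, 2, 12, 4, 7, 16, 1, 5, 13, 9, 10, 6, 11, 14, 3, 15]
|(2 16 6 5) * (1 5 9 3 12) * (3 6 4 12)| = 6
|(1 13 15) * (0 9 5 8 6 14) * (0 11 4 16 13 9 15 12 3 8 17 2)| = 63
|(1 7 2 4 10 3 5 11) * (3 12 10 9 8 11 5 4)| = 8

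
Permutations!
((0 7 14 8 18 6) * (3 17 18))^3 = (0 8 18 7 3 6 14 17)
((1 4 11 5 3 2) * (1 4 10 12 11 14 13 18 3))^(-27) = ((1 10 12 11 5)(2 4 14 13 18 3))^(-27) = (1 11 10 5 12)(2 13)(3 14)(4 18)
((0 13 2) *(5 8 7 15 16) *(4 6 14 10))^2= ((0 13 2)(4 6 14 10)(5 8 7 15 16))^2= (0 2 13)(4 14)(5 7 16 8 15)(6 10)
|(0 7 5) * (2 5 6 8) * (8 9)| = 7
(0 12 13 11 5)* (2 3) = [12, 1, 3, 2, 4, 0, 6, 7, 8, 9, 10, 5, 13, 11] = (0 12 13 11 5)(2 3)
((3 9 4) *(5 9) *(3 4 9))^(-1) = ((9)(3 5))^(-1) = (9)(3 5)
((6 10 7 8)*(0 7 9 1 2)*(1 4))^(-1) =(0 2 1 4 9 10 6 8 7)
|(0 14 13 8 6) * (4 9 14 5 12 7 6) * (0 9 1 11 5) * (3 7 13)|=|(1 11 5 12 13 8 4)(3 7 6 9 14)|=35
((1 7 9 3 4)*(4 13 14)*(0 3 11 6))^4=(0 4 11 13 7)(1 6 14 9 3)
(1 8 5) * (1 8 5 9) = (1 5 8 9) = [0, 5, 2, 3, 4, 8, 6, 7, 9, 1]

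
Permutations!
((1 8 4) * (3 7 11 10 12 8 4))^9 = ((1 4)(3 7 11 10 12 8))^9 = (1 4)(3 10)(7 12)(8 11)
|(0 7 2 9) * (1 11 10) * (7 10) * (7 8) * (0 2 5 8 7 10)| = |(1 11 7 5 8 10)(2 9)| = 6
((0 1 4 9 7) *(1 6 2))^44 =((0 6 2 1 4 9 7))^44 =(0 2 4 7 6 1 9)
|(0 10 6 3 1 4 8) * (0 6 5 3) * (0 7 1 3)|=15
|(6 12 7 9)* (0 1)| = |(0 1)(6 12 7 9)| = 4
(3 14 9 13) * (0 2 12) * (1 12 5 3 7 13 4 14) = (0 2 5 3 1 12)(4 14 9)(7 13) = [2, 12, 5, 1, 14, 3, 6, 13, 8, 4, 10, 11, 0, 7, 9]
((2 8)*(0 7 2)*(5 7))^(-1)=((0 5 7 2 8))^(-1)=(0 8 2 7 5)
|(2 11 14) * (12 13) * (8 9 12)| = 12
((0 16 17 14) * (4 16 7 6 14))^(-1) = (0 14 6 7)(4 17 16)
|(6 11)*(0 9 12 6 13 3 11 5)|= 15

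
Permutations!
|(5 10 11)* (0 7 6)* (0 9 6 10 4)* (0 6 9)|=7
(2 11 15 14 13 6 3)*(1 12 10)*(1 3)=(1 12 10 3 2 11 15 14 13 6)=[0, 12, 11, 2, 4, 5, 1, 7, 8, 9, 3, 15, 10, 6, 13, 14]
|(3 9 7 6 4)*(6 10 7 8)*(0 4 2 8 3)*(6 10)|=|(0 4)(2 8 10 7 6)(3 9)|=10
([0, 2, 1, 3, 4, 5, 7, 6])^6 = (7)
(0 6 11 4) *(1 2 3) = (0 6 11 4)(1 2 3) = [6, 2, 3, 1, 0, 5, 11, 7, 8, 9, 10, 4]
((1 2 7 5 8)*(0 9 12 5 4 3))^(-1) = ((0 9 12 5 8 1 2 7 4 3))^(-1) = (0 3 4 7 2 1 8 5 12 9)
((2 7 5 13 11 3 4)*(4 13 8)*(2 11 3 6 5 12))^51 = ((2 7 12)(3 13)(4 11 6 5 8))^51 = (3 13)(4 11 6 5 8)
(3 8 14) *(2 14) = (2 14 3 8) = [0, 1, 14, 8, 4, 5, 6, 7, 2, 9, 10, 11, 12, 13, 3]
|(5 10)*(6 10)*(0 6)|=|(0 6 10 5)|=4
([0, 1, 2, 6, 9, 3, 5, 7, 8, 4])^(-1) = (3 5 6)(4 9)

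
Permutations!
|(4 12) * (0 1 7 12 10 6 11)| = 8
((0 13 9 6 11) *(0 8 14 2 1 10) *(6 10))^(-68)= ((0 13 9 10)(1 6 11 8 14 2))^(-68)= (1 14 11)(2 8 6)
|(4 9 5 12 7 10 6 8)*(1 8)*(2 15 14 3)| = 36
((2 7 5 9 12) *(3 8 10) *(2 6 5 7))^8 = ((3 8 10)(5 9 12 6))^8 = (12)(3 10 8)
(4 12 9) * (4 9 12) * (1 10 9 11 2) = (12)(1 10 9 11 2) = [0, 10, 1, 3, 4, 5, 6, 7, 8, 11, 9, 2, 12]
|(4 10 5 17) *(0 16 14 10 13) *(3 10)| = |(0 16 14 3 10 5 17 4 13)| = 9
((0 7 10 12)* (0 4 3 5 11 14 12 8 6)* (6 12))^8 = (0 11 4 10 6 5 12 7 14 3 8)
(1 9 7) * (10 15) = (1 9 7)(10 15) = [0, 9, 2, 3, 4, 5, 6, 1, 8, 7, 15, 11, 12, 13, 14, 10]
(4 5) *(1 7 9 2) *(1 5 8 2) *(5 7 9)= [0, 9, 7, 3, 8, 4, 6, 5, 2, 1]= (1 9)(2 7 5 4 8)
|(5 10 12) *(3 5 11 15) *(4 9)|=|(3 5 10 12 11 15)(4 9)|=6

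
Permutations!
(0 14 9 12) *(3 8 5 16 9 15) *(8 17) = (0 14 15 3 17 8 5 16 9 12) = [14, 1, 2, 17, 4, 16, 6, 7, 5, 12, 10, 11, 0, 13, 15, 3, 9, 8]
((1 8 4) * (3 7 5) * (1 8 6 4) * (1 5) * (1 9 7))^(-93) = (1 8)(3 4)(5 6)(7 9)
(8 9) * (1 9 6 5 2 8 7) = (1 9 7)(2 8 6 5) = [0, 9, 8, 3, 4, 2, 5, 1, 6, 7]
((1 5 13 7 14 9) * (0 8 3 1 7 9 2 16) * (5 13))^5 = ((0 8 3 1 13 9 7 14 2 16))^5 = (0 9)(1 2)(3 14)(7 8)(13 16)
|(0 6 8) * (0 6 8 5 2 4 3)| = 7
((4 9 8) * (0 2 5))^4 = (0 2 5)(4 9 8)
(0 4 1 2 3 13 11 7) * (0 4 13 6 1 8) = (0 13 11 7 4 8)(1 2 3 6) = [13, 2, 3, 6, 8, 5, 1, 4, 0, 9, 10, 7, 12, 11]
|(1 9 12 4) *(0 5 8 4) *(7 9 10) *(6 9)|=10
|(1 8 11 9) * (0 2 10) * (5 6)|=|(0 2 10)(1 8 11 9)(5 6)|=12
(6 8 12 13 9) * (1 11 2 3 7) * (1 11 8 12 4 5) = [0, 8, 3, 7, 5, 1, 12, 11, 4, 6, 10, 2, 13, 9] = (1 8 4 5)(2 3 7 11)(6 12 13 9)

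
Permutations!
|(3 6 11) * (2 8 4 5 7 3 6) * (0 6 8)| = |(0 6 11 8 4 5 7 3 2)| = 9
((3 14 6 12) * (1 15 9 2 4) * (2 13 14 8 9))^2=((1 15 2 4)(3 8 9 13 14 6 12))^2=(1 2)(3 9 14 12 8 13 6)(4 15)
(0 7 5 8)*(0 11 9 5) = (0 7)(5 8 11 9) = [7, 1, 2, 3, 4, 8, 6, 0, 11, 5, 10, 9]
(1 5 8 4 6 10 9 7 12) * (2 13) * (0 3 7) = [3, 5, 13, 7, 6, 8, 10, 12, 4, 0, 9, 11, 1, 2] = (0 3 7 12 1 5 8 4 6 10 9)(2 13)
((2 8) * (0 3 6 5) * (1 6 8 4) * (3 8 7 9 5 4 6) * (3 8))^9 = ((0 3 7 9 5)(1 8 2 6 4))^9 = (0 5 9 7 3)(1 4 6 2 8)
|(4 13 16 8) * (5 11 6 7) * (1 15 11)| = 12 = |(1 15 11 6 7 5)(4 13 16 8)|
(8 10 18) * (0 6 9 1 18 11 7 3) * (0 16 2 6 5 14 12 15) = (0 5 14 12 15)(1 18 8 10 11 7 3 16 2 6 9) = [5, 18, 6, 16, 4, 14, 9, 3, 10, 1, 11, 7, 15, 13, 12, 0, 2, 17, 8]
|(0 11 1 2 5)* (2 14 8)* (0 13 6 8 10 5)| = 10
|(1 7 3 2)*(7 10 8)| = |(1 10 8 7 3 2)| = 6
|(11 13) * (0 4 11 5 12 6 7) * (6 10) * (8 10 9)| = |(0 4 11 13 5 12 9 8 10 6 7)| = 11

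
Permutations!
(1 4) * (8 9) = (1 4)(8 9) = [0, 4, 2, 3, 1, 5, 6, 7, 9, 8]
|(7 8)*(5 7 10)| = 4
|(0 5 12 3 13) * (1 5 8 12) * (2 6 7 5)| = |(0 8 12 3 13)(1 2 6 7 5)| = 5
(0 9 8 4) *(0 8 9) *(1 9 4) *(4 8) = (1 9 8) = [0, 9, 2, 3, 4, 5, 6, 7, 1, 8]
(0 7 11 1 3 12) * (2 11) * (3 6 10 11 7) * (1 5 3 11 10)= [11, 6, 7, 12, 4, 3, 1, 2, 8, 9, 10, 5, 0]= (0 11 5 3 12)(1 6)(2 7)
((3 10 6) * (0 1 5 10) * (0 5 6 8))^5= (0 10 3 1 8 5 6)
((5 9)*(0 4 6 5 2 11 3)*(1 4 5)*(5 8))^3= (0 9 3 5 11 8 2)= ((0 8 5 9 2 11 3)(1 4 6))^3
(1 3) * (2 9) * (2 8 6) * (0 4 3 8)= (0 4 3 1 8 6 2 9)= [4, 8, 9, 1, 3, 5, 2, 7, 6, 0]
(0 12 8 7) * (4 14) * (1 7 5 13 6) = (0 12 8 5 13 6 1 7)(4 14) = [12, 7, 2, 3, 14, 13, 1, 0, 5, 9, 10, 11, 8, 6, 4]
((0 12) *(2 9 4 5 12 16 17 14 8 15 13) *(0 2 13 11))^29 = ((0 16 17 14 8 15 11)(2 9 4 5 12))^29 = (0 16 17 14 8 15 11)(2 12 5 4 9)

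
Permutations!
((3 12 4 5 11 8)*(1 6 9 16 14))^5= ((1 6 9 16 14)(3 12 4 5 11 8))^5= (16)(3 8 11 5 4 12)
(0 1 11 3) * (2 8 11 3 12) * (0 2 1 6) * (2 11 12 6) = [2, 3, 8, 11, 4, 5, 0, 7, 12, 9, 10, 6, 1] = (0 2 8 12 1 3 11 6)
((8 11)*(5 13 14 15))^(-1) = (5 15 14 13)(8 11)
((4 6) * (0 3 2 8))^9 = ((0 3 2 8)(4 6))^9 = (0 3 2 8)(4 6)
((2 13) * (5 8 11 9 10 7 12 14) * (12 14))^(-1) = (2 13)(5 14 7 10 9 11 8)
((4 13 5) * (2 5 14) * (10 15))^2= (15)(2 4 14 5 13)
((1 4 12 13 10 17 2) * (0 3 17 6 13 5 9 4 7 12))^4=(0 1 9 17 12)(2 5 3 7 4)(6 13 10)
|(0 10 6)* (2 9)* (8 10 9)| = 6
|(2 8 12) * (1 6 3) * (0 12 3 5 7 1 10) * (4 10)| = 28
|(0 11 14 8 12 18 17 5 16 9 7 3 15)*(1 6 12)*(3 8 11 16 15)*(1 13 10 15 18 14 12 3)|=24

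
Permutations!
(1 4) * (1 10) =(1 4 10) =[0, 4, 2, 3, 10, 5, 6, 7, 8, 9, 1]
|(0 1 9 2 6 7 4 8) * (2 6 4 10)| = 9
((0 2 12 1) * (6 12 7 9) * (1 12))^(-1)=((12)(0 2 7 9 6 1))^(-1)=(12)(0 1 6 9 7 2)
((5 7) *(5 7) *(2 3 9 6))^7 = ((2 3 9 6))^7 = (2 6 9 3)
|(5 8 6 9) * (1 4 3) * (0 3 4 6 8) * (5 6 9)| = 6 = |(0 3 1 9 6 5)|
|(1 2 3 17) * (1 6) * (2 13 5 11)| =8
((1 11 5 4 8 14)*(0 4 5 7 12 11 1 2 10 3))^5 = ((0 4 8 14 2 10 3)(7 12 11))^5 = (0 10 14 4 3 2 8)(7 11 12)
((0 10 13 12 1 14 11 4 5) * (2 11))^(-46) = (0 1 4 13 2)(5 12 11 10 14)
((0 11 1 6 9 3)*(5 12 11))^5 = (0 6 12 3 1 5 9 11)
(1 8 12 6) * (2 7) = (1 8 12 6)(2 7) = [0, 8, 7, 3, 4, 5, 1, 2, 12, 9, 10, 11, 6]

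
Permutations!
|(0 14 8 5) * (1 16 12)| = |(0 14 8 5)(1 16 12)| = 12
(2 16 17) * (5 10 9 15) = (2 16 17)(5 10 9 15) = [0, 1, 16, 3, 4, 10, 6, 7, 8, 15, 9, 11, 12, 13, 14, 5, 17, 2]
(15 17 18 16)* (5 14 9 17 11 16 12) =[0, 1, 2, 3, 4, 14, 6, 7, 8, 17, 10, 16, 5, 13, 9, 11, 15, 18, 12] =(5 14 9 17 18 12)(11 16 15)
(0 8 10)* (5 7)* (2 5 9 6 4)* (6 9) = (0 8 10)(2 5 7 6 4) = [8, 1, 5, 3, 2, 7, 4, 6, 10, 9, 0]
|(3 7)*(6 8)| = |(3 7)(6 8)| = 2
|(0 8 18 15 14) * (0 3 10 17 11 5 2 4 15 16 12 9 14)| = |(0 8 18 16 12 9 14 3 10 17 11 5 2 4 15)| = 15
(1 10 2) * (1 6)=(1 10 2 6)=[0, 10, 6, 3, 4, 5, 1, 7, 8, 9, 2]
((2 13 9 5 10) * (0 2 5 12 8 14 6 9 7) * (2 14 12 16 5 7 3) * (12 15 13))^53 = ((0 14 6 9 16 5 10 7)(2 12 8 15 13 3))^53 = (0 5 6 7 16 14 10 9)(2 3 13 15 8 12)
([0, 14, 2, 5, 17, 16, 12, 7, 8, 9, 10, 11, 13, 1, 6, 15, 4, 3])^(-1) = (1 13 12 6 14)(3 17 4 16 5)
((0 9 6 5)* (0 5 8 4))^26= ((0 9 6 8 4))^26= (0 9 6 8 4)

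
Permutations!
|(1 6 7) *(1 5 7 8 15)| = 4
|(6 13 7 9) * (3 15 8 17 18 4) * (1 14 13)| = |(1 14 13 7 9 6)(3 15 8 17 18 4)| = 6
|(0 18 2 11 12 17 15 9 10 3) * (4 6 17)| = 12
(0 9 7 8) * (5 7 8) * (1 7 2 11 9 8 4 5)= (0 8)(1 7)(2 11 9 4 5)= [8, 7, 11, 3, 5, 2, 6, 1, 0, 4, 10, 9]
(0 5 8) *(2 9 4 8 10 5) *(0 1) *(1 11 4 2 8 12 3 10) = (0 8 11 4 12 3 10 5 1)(2 9) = [8, 0, 9, 10, 12, 1, 6, 7, 11, 2, 5, 4, 3]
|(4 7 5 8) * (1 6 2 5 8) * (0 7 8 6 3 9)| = 8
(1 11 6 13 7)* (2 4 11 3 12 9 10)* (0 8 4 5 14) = (0 8 4 11 6 13 7 1 3 12 9 10 2 5 14) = [8, 3, 5, 12, 11, 14, 13, 1, 4, 10, 2, 6, 9, 7, 0]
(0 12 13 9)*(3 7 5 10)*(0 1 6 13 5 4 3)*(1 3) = [12, 6, 2, 7, 1, 10, 13, 4, 8, 3, 0, 11, 5, 9] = (0 12 5 10)(1 6 13 9 3 7 4)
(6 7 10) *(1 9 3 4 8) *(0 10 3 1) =(0 10 6 7 3 4 8)(1 9) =[10, 9, 2, 4, 8, 5, 7, 3, 0, 1, 6]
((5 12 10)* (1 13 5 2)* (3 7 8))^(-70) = (1 5 10)(2 13 12)(3 8 7)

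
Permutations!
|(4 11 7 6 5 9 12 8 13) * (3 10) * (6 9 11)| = 18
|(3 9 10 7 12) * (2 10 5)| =7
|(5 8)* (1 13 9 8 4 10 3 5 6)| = |(1 13 9 8 6)(3 5 4 10)| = 20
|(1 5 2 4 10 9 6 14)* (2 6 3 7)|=12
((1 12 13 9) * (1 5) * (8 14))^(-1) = ((1 12 13 9 5)(8 14))^(-1) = (1 5 9 13 12)(8 14)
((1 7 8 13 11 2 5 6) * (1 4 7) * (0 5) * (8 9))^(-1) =((0 5 6 4 7 9 8 13 11 2))^(-1) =(0 2 11 13 8 9 7 4 6 5)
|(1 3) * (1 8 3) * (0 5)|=|(0 5)(3 8)|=2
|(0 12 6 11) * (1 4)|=4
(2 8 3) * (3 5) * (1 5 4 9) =[0, 5, 8, 2, 9, 3, 6, 7, 4, 1] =(1 5 3 2 8 4 9)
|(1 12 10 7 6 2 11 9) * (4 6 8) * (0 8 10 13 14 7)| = 13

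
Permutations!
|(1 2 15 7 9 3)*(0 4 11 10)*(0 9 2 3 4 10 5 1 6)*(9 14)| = |(0 10 14 9 4 11 5 1 3 6)(2 15 7)| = 30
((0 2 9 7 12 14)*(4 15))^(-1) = (0 14 12 7 9 2)(4 15)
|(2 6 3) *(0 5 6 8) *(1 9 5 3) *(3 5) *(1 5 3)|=4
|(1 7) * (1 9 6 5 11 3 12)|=8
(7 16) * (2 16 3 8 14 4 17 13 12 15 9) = (2 16 7 3 8 14 4 17 13 12 15 9) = [0, 1, 16, 8, 17, 5, 6, 3, 14, 2, 10, 11, 15, 12, 4, 9, 7, 13]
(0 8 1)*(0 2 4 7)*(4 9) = (0 8 1 2 9 4 7) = [8, 2, 9, 3, 7, 5, 6, 0, 1, 4]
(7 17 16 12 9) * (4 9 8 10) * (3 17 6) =[0, 1, 2, 17, 9, 5, 3, 6, 10, 7, 4, 11, 8, 13, 14, 15, 12, 16] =(3 17 16 12 8 10 4 9 7 6)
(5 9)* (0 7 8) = (0 7 8)(5 9) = [7, 1, 2, 3, 4, 9, 6, 8, 0, 5]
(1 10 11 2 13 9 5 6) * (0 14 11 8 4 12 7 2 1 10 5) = (0 14 11 1 5 6 10 8 4 12 7 2 13 9) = [14, 5, 13, 3, 12, 6, 10, 2, 4, 0, 8, 1, 7, 9, 11]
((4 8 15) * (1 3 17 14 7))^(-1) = ((1 3 17 14 7)(4 8 15))^(-1) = (1 7 14 17 3)(4 15 8)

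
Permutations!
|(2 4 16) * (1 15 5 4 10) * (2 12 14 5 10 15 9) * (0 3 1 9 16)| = |(0 3 1 16 12 14 5 4)(2 15 10 9)| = 8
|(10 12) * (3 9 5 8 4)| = |(3 9 5 8 4)(10 12)| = 10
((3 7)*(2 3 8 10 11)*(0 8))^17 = (0 11 7 10 3 8 2)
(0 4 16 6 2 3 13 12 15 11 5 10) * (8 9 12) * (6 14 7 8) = [4, 1, 3, 13, 16, 10, 2, 8, 9, 12, 0, 5, 15, 6, 7, 11, 14] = (0 4 16 14 7 8 9 12 15 11 5 10)(2 3 13 6)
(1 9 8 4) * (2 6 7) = (1 9 8 4)(2 6 7) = [0, 9, 6, 3, 1, 5, 7, 2, 4, 8]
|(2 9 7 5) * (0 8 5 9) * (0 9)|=|(0 8 5 2 9 7)|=6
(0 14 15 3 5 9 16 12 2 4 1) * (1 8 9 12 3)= (0 14 15 1)(2 4 8 9 16 3 5 12)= [14, 0, 4, 5, 8, 12, 6, 7, 9, 16, 10, 11, 2, 13, 15, 1, 3]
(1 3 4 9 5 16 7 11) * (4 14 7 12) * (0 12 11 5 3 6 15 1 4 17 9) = [12, 6, 2, 14, 0, 16, 15, 5, 8, 3, 10, 4, 17, 13, 7, 1, 11, 9] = (0 12 17 9 3 14 7 5 16 11 4)(1 6 15)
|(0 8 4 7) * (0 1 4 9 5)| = |(0 8 9 5)(1 4 7)| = 12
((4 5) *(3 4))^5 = (3 5 4)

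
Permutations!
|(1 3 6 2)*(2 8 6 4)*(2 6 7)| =7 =|(1 3 4 6 8 7 2)|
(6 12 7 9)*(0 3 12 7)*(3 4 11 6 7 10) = [4, 1, 2, 12, 11, 5, 10, 9, 8, 7, 3, 6, 0] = (0 4 11 6 10 3 12)(7 9)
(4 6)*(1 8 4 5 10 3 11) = (1 8 4 6 5 10 3 11) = [0, 8, 2, 11, 6, 10, 5, 7, 4, 9, 3, 1]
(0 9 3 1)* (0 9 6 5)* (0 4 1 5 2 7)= (0 6 2 7)(1 9 3 5 4)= [6, 9, 7, 5, 1, 4, 2, 0, 8, 3]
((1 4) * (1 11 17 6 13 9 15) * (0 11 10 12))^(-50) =(0 9 12 13 10 6 4 17 1 11 15)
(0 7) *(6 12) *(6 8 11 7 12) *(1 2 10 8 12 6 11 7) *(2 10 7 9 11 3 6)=(12)(0 2 7)(1 10 8 9 11)(3 6)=[2, 10, 7, 6, 4, 5, 3, 0, 9, 11, 8, 1, 12]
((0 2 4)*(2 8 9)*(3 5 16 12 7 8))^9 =(0 4 2 9 8 7 12 16 5 3)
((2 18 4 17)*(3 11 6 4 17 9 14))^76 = ((2 18 17)(3 11 6 4 9 14))^76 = (2 18 17)(3 9 6)(4 11 14)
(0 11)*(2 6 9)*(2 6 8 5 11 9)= [9, 1, 8, 3, 4, 11, 2, 7, 5, 6, 10, 0]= (0 9 6 2 8 5 11)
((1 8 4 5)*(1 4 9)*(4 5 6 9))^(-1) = (1 9 6 4 8)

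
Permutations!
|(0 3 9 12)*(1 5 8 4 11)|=|(0 3 9 12)(1 5 8 4 11)|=20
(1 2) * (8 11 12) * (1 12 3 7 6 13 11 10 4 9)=(1 2 12 8 10 4 9)(3 7 6 13 11)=[0, 2, 12, 7, 9, 5, 13, 6, 10, 1, 4, 3, 8, 11]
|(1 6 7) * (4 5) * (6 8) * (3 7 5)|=|(1 8 6 5 4 3 7)|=7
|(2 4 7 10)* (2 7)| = |(2 4)(7 10)| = 2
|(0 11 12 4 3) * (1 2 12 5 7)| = |(0 11 5 7 1 2 12 4 3)| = 9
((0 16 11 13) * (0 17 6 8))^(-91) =((0 16 11 13 17 6 8))^(-91) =(17)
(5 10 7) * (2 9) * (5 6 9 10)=(2 10 7 6 9)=[0, 1, 10, 3, 4, 5, 9, 6, 8, 2, 7]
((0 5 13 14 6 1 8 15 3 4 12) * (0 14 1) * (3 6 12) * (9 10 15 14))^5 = (0 14 6 8 15 1 10 13 9 5 12)(3 4)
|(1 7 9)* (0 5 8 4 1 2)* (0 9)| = |(0 5 8 4 1 7)(2 9)| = 6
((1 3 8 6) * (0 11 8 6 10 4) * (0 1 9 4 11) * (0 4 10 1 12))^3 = ((0 4 12)(1 3 6 9 10 11 8))^3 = (12)(1 9 8 6 11 3 10)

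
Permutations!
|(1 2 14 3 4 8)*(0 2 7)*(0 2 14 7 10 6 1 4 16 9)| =|(0 14 3 16 9)(1 10 6)(2 7)(4 8)| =30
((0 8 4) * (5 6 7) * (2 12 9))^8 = (0 4 8)(2 9 12)(5 7 6)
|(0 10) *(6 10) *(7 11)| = |(0 6 10)(7 11)| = 6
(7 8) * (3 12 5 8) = (3 12 5 8 7) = [0, 1, 2, 12, 4, 8, 6, 3, 7, 9, 10, 11, 5]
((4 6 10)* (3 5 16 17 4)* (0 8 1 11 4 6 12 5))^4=((0 8 1 11 4 12 5 16 17 6 10 3))^4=(0 4 17)(1 5 10)(3 11 16)(6 8 12)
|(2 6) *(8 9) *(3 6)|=6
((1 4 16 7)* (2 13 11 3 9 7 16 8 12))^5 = (16)(1 13)(2 7)(3 8)(4 11)(9 12)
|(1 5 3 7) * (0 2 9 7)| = 7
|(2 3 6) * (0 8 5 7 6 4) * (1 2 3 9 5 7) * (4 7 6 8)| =4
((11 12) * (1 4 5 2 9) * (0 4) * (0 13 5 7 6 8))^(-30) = (13)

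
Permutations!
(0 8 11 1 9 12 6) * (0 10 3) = (0 8 11 1 9 12 6 10 3) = [8, 9, 2, 0, 4, 5, 10, 7, 11, 12, 3, 1, 6]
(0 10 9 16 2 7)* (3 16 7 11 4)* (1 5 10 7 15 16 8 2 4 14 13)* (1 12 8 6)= (0 7)(1 5 10 9 15 16 4 3 6)(2 11 14 13 12 8)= [7, 5, 11, 6, 3, 10, 1, 0, 2, 15, 9, 14, 8, 12, 13, 16, 4]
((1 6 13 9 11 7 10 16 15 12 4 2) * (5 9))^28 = ((1 6 13 5 9 11 7 10 16 15 12 4 2))^28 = (1 13 9 7 16 12 2 6 5 11 10 15 4)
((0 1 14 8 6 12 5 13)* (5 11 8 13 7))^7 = (0 13 14 1)(5 7)(6 8 11 12)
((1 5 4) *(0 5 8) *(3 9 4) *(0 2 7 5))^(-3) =((1 8 2 7 5 3 9 4))^(-3) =(1 3 2 4 5 8 9 7)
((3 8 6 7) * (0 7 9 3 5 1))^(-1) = (0 1 5 7)(3 9 6 8)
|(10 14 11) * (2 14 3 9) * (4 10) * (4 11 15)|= 7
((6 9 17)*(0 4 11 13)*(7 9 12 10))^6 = (17)(0 11)(4 13)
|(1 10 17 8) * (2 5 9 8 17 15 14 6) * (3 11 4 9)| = |(17)(1 10 15 14 6 2 5 3 11 4 9 8)| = 12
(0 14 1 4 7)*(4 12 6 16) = (0 14 1 12 6 16 4 7) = [14, 12, 2, 3, 7, 5, 16, 0, 8, 9, 10, 11, 6, 13, 1, 15, 4]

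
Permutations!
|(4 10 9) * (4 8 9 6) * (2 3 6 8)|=|(2 3 6 4 10 8 9)|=7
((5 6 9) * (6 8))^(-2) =((5 8 6 9))^(-2) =(5 6)(8 9)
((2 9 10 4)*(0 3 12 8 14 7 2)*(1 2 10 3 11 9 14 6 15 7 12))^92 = ((0 11 9 3 1 2 14 12 8 6 15 7 10 4))^92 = (0 8 9 15 1 10 14)(2 4 12 11 6 3 7)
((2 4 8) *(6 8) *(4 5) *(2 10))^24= (10)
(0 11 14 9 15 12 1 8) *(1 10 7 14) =(0 11 1 8)(7 14 9 15 12 10) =[11, 8, 2, 3, 4, 5, 6, 14, 0, 15, 7, 1, 10, 13, 9, 12]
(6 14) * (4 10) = [0, 1, 2, 3, 10, 5, 14, 7, 8, 9, 4, 11, 12, 13, 6] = (4 10)(6 14)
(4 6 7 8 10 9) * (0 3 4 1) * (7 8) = [3, 0, 2, 4, 6, 5, 8, 7, 10, 1, 9] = (0 3 4 6 8 10 9 1)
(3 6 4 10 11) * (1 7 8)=(1 7 8)(3 6 4 10 11)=[0, 7, 2, 6, 10, 5, 4, 8, 1, 9, 11, 3]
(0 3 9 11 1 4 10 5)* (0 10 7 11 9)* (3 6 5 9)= (0 6 5 10 9 3)(1 4 7 11)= [6, 4, 2, 0, 7, 10, 5, 11, 8, 3, 9, 1]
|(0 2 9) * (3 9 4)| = 5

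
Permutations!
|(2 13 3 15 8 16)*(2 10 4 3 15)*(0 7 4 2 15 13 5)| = 10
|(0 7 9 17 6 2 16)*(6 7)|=|(0 6 2 16)(7 9 17)|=12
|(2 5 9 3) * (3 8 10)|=6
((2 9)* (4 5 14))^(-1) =((2 9)(4 5 14))^(-1) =(2 9)(4 14 5)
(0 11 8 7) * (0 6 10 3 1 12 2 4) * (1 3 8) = (0 11 1 12 2 4)(6 10 8 7) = [11, 12, 4, 3, 0, 5, 10, 6, 7, 9, 8, 1, 2]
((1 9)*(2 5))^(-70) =(9)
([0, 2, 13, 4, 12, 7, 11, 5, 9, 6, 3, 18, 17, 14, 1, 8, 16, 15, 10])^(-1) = [0, 14, 1, 10, 3, 7, 9, 5, 15, 8, 18, 6, 4, 2, 13, 17, 16, 12, 11]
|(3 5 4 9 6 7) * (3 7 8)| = 6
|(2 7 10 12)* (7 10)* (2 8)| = |(2 10 12 8)| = 4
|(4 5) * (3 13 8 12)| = 4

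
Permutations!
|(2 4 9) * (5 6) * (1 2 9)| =6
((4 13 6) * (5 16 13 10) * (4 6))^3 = (4 16 10 13 5) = ((4 10 5 16 13))^3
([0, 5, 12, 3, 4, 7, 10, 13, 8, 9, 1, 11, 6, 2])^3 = [0, 13, 10, 3, 4, 2, 5, 12, 8, 9, 7, 11, 1, 6]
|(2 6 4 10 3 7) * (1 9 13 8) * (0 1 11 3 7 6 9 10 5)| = 13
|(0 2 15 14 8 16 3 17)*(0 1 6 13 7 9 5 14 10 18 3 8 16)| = 16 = |(0 2 15 10 18 3 17 1 6 13 7 9 5 14 16 8)|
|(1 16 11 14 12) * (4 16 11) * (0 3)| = |(0 3)(1 11 14 12)(4 16)| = 4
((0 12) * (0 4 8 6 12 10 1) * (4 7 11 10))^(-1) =((0 4 8 6 12 7 11 10 1))^(-1) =(0 1 10 11 7 12 6 8 4)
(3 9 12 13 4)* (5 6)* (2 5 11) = (2 5 6 11)(3 9 12 13 4) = [0, 1, 5, 9, 3, 6, 11, 7, 8, 12, 10, 2, 13, 4]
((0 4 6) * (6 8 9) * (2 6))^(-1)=(0 6 2 9 8 4)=((0 4 8 9 2 6))^(-1)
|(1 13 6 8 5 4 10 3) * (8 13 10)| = |(1 10 3)(4 8 5)(6 13)| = 6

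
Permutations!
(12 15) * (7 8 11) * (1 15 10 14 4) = [0, 15, 2, 3, 1, 5, 6, 8, 11, 9, 14, 7, 10, 13, 4, 12] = (1 15 12 10 14 4)(7 8 11)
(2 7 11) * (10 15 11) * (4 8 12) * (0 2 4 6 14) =[2, 1, 7, 3, 8, 5, 14, 10, 12, 9, 15, 4, 6, 13, 0, 11] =(0 2 7 10 15 11 4 8 12 6 14)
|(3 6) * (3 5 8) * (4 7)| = |(3 6 5 8)(4 7)| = 4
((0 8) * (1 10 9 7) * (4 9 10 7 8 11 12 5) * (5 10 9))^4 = (0 9 12)(8 10 11)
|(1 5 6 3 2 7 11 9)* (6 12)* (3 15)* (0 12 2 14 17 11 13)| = 14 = |(0 12 6 15 3 14 17 11 9 1 5 2 7 13)|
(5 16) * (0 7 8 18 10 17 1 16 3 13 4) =(0 7 8 18 10 17 1 16 5 3 13 4) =[7, 16, 2, 13, 0, 3, 6, 8, 18, 9, 17, 11, 12, 4, 14, 15, 5, 1, 10]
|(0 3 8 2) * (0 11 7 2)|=|(0 3 8)(2 11 7)|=3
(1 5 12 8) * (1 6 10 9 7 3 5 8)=(1 8 6 10 9 7 3 5 12)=[0, 8, 2, 5, 4, 12, 10, 3, 6, 7, 9, 11, 1]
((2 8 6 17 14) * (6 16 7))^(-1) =((2 8 16 7 6 17 14))^(-1) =(2 14 17 6 7 16 8)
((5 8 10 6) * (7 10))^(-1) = (5 6 10 7 8)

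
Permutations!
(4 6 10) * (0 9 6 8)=(0 9 6 10 4 8)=[9, 1, 2, 3, 8, 5, 10, 7, 0, 6, 4]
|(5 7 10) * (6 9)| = |(5 7 10)(6 9)| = 6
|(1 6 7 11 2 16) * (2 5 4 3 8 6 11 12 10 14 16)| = 12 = |(1 11 5 4 3 8 6 7 12 10 14 16)|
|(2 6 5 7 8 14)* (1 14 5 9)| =|(1 14 2 6 9)(5 7 8)| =15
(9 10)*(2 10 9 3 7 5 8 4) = (2 10 3 7 5 8 4) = [0, 1, 10, 7, 2, 8, 6, 5, 4, 9, 3]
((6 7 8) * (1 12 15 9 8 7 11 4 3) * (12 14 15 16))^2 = ((1 14 15 9 8 6 11 4 3)(12 16))^2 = (16)(1 15 8 11 3 14 9 6 4)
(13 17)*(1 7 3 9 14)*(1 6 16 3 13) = [0, 7, 2, 9, 4, 5, 16, 13, 8, 14, 10, 11, 12, 17, 6, 15, 3, 1] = (1 7 13 17)(3 9 14 6 16)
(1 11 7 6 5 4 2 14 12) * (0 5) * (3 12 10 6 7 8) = (0 5 4 2 14 10 6)(1 11 8 3 12) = [5, 11, 14, 12, 2, 4, 0, 7, 3, 9, 6, 8, 1, 13, 10]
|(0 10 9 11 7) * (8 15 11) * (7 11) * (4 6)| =|(0 10 9 8 15 7)(4 6)| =6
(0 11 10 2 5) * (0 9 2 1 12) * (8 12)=(0 11 10 1 8 12)(2 5 9)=[11, 8, 5, 3, 4, 9, 6, 7, 12, 2, 1, 10, 0]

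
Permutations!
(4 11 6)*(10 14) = [0, 1, 2, 3, 11, 5, 4, 7, 8, 9, 14, 6, 12, 13, 10] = (4 11 6)(10 14)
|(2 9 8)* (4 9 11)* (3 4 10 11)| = 10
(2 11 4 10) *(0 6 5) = (0 6 5)(2 11 4 10) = [6, 1, 11, 3, 10, 0, 5, 7, 8, 9, 2, 4]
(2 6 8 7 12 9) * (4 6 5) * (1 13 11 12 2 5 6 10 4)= (1 13 11 12 9 5)(2 6 8 7)(4 10)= [0, 13, 6, 3, 10, 1, 8, 2, 7, 5, 4, 12, 9, 11]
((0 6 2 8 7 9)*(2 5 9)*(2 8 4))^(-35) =(0 6 5 9)(2 4)(7 8) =((0 6 5 9)(2 4)(7 8))^(-35)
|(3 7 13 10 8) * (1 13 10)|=|(1 13)(3 7 10 8)|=4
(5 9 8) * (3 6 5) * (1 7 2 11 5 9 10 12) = [0, 7, 11, 6, 4, 10, 9, 2, 3, 8, 12, 5, 1] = (1 7 2 11 5 10 12)(3 6 9 8)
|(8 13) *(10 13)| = |(8 10 13)| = 3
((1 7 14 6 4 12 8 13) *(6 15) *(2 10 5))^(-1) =(1 13 8 12 4 6 15 14 7)(2 5 10)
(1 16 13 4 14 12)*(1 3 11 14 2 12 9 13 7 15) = [0, 16, 12, 11, 2, 5, 6, 15, 8, 13, 10, 14, 3, 4, 9, 1, 7] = (1 16 7 15)(2 12 3 11 14 9 13 4)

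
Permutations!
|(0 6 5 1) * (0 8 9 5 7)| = |(0 6 7)(1 8 9 5)| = 12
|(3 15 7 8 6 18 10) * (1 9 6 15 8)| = |(1 9 6 18 10 3 8 15 7)| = 9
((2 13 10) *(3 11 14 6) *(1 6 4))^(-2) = (1 14 3)(2 13 10)(4 11 6)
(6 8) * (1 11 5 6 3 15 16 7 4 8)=[0, 11, 2, 15, 8, 6, 1, 4, 3, 9, 10, 5, 12, 13, 14, 16, 7]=(1 11 5 6)(3 15 16 7 4 8)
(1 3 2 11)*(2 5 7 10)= (1 3 5 7 10 2 11)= [0, 3, 11, 5, 4, 7, 6, 10, 8, 9, 2, 1]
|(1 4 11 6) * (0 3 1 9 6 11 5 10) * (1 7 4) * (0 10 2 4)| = 6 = |(11)(0 3 7)(2 4 5)(6 9)|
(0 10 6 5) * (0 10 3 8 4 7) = [3, 1, 2, 8, 7, 10, 5, 0, 4, 9, 6] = (0 3 8 4 7)(5 10 6)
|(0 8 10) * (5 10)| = 4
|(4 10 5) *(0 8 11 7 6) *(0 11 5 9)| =6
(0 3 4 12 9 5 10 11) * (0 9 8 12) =(0 3 4)(5 10 11 9)(8 12) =[3, 1, 2, 4, 0, 10, 6, 7, 12, 5, 11, 9, 8]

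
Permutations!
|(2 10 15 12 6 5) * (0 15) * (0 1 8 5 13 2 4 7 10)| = 6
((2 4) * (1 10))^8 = (10)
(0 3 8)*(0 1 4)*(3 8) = (0 8 1 4) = [8, 4, 2, 3, 0, 5, 6, 7, 1]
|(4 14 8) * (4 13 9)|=|(4 14 8 13 9)|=5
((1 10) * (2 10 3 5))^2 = (1 5 10 3 2)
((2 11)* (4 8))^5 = (2 11)(4 8)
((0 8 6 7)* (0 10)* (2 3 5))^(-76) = (0 10 7 6 8)(2 5 3)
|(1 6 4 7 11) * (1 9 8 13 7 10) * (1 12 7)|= 10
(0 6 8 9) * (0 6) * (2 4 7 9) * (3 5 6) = (2 4 7 9 3 5 6 8) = [0, 1, 4, 5, 7, 6, 8, 9, 2, 3]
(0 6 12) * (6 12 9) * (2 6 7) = (0 12)(2 6 9 7) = [12, 1, 6, 3, 4, 5, 9, 2, 8, 7, 10, 11, 0]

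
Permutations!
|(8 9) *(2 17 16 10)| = |(2 17 16 10)(8 9)| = 4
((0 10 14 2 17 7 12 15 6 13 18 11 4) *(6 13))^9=(0 18 12 2)(4 13 7 14)(10 11 15 17)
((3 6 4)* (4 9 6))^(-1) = ((3 4)(6 9))^(-1) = (3 4)(6 9)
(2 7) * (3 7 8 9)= [0, 1, 8, 7, 4, 5, 6, 2, 9, 3]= (2 8 9 3 7)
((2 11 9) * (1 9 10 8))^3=(1 11)(2 8)(9 10)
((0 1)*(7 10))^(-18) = ((0 1)(7 10))^(-18) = (10)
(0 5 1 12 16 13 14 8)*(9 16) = (0 5 1 12 9 16 13 14 8) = [5, 12, 2, 3, 4, 1, 6, 7, 0, 16, 10, 11, 9, 14, 8, 15, 13]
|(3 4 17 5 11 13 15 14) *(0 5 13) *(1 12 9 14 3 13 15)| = |(0 5 11)(1 12 9 14 13)(3 4 17 15)| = 60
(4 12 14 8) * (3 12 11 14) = (3 12)(4 11 14 8) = [0, 1, 2, 12, 11, 5, 6, 7, 4, 9, 10, 14, 3, 13, 8]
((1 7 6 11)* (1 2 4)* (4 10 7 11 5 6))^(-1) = (1 4 7 10 2 11)(5 6)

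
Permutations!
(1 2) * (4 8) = (1 2)(4 8) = [0, 2, 1, 3, 8, 5, 6, 7, 4]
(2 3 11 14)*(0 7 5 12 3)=[7, 1, 0, 11, 4, 12, 6, 5, 8, 9, 10, 14, 3, 13, 2]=(0 7 5 12 3 11 14 2)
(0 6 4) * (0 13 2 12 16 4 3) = (0 6 3)(2 12 16 4 13) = [6, 1, 12, 0, 13, 5, 3, 7, 8, 9, 10, 11, 16, 2, 14, 15, 4]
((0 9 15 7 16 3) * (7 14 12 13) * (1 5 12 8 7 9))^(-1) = (0 3 16 7 8 14 15 9 13 12 5 1)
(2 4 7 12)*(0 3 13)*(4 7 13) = [3, 1, 7, 4, 13, 5, 6, 12, 8, 9, 10, 11, 2, 0] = (0 3 4 13)(2 7 12)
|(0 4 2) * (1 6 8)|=3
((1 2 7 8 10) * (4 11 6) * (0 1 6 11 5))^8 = ((11)(0 1 2 7 8 10 6 4 5))^8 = (11)(0 5 4 6 10 8 7 2 1)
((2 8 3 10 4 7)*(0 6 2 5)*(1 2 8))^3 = (0 3 7 6 10 5 8 4)(1 2) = ((0 6 8 3 10 4 7 5)(1 2))^3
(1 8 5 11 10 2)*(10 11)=(11)(1 8 5 10 2)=[0, 8, 1, 3, 4, 10, 6, 7, 5, 9, 2, 11]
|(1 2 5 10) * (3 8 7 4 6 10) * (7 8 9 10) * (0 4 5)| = |(0 4 6 7 5 3 9 10 1 2)| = 10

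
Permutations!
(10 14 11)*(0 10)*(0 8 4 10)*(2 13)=[0, 1, 13, 3, 10, 5, 6, 7, 4, 9, 14, 8, 12, 2, 11]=(2 13)(4 10 14 11 8)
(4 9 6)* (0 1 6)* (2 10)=(0 1 6 4 9)(2 10)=[1, 6, 10, 3, 9, 5, 4, 7, 8, 0, 2]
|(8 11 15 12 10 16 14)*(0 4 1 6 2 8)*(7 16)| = 13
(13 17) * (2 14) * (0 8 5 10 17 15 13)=(0 8 5 10 17)(2 14)(13 15)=[8, 1, 14, 3, 4, 10, 6, 7, 5, 9, 17, 11, 12, 15, 2, 13, 16, 0]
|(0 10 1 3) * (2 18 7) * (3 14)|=|(0 10 1 14 3)(2 18 7)|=15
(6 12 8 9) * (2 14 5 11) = (2 14 5 11)(6 12 8 9) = [0, 1, 14, 3, 4, 11, 12, 7, 9, 6, 10, 2, 8, 13, 5]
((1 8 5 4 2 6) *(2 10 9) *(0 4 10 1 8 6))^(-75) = ((0 4 1 6 8 5 10 9 2))^(-75) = (0 10 6)(1 2 5)(4 9 8)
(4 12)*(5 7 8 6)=(4 12)(5 7 8 6)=[0, 1, 2, 3, 12, 7, 5, 8, 6, 9, 10, 11, 4]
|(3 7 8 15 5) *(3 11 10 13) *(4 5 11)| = 14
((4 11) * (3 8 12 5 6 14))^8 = (3 12 6)(5 14 8)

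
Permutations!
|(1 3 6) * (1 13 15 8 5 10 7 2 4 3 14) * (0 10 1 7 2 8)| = |(0 10 2 4 3 6 13 15)(1 14 7 8 5)| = 40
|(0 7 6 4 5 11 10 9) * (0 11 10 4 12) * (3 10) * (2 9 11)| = |(0 7 6 12)(2 9)(3 10 11 4 5)| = 20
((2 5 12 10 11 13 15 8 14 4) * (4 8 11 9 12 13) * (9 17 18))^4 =((2 5 13 15 11 4)(8 14)(9 12 10 17 18))^4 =(2 11 13)(4 15 5)(9 18 17 10 12)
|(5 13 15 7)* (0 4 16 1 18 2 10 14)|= 8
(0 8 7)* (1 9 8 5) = (0 5 1 9 8 7) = [5, 9, 2, 3, 4, 1, 6, 0, 7, 8]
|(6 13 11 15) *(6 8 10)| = |(6 13 11 15 8 10)| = 6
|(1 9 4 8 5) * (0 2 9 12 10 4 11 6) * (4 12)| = 20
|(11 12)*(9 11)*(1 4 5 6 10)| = 15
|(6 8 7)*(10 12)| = |(6 8 7)(10 12)| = 6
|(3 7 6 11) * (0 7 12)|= |(0 7 6 11 3 12)|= 6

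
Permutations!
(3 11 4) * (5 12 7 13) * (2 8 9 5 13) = (13)(2 8 9 5 12 7)(3 11 4) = [0, 1, 8, 11, 3, 12, 6, 2, 9, 5, 10, 4, 7, 13]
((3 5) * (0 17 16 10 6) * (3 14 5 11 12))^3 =((0 17 16 10 6)(3 11 12)(5 14))^3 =(0 10 17 6 16)(5 14)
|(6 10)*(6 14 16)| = 4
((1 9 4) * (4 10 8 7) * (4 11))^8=(1 9 10 8 7 11 4)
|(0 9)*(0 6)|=|(0 9 6)|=3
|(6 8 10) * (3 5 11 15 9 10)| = 8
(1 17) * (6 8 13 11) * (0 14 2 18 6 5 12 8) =[14, 17, 18, 3, 4, 12, 0, 7, 13, 9, 10, 5, 8, 11, 2, 15, 16, 1, 6] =(0 14 2 18 6)(1 17)(5 12 8 13 11)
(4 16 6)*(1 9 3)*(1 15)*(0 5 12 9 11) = (0 5 12 9 3 15 1 11)(4 16 6) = [5, 11, 2, 15, 16, 12, 4, 7, 8, 3, 10, 0, 9, 13, 14, 1, 6]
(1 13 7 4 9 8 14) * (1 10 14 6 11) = [0, 13, 2, 3, 9, 5, 11, 4, 6, 8, 14, 1, 12, 7, 10] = (1 13 7 4 9 8 6 11)(10 14)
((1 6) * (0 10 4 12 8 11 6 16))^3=(0 12 6)(1 10 8)(4 11 16)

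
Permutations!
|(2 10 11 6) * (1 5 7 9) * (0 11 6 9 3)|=|(0 11 9 1 5 7 3)(2 10 6)|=21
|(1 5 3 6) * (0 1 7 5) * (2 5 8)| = |(0 1)(2 5 3 6 7 8)| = 6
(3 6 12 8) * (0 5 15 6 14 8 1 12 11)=(0 5 15 6 11)(1 12)(3 14 8)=[5, 12, 2, 14, 4, 15, 11, 7, 3, 9, 10, 0, 1, 13, 8, 6]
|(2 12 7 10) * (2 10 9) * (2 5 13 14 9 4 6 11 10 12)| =12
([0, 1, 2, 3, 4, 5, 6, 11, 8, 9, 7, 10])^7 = (7 11 10)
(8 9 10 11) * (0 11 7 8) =[11, 1, 2, 3, 4, 5, 6, 8, 9, 10, 7, 0] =(0 11)(7 8 9 10)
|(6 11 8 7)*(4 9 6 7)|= |(4 9 6 11 8)|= 5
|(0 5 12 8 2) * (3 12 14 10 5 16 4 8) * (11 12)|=15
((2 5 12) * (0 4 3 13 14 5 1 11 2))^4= ((0 4 3 13 14 5 12)(1 11 2))^4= (0 14 4 5 3 12 13)(1 11 2)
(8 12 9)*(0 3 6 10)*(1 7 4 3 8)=(0 8 12 9 1 7 4 3 6 10)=[8, 7, 2, 6, 3, 5, 10, 4, 12, 1, 0, 11, 9]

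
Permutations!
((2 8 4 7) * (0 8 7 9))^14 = (0 4)(8 9)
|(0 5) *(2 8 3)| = 6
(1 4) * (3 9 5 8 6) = (1 4)(3 9 5 8 6) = [0, 4, 2, 9, 1, 8, 3, 7, 6, 5]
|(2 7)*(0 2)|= 3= |(0 2 7)|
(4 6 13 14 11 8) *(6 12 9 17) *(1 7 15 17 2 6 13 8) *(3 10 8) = [0, 7, 6, 10, 12, 5, 3, 15, 4, 2, 8, 1, 9, 14, 11, 17, 16, 13] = (1 7 15 17 13 14 11)(2 6 3 10 8 4 12 9)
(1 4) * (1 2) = (1 4 2) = [0, 4, 1, 3, 2]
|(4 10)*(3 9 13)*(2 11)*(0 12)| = 6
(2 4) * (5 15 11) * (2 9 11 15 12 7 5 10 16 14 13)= [0, 1, 4, 3, 9, 12, 6, 5, 8, 11, 16, 10, 7, 2, 13, 15, 14]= (2 4 9 11 10 16 14 13)(5 12 7)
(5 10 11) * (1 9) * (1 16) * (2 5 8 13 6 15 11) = (1 9 16)(2 5 10)(6 15 11 8 13) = [0, 9, 5, 3, 4, 10, 15, 7, 13, 16, 2, 8, 12, 6, 14, 11, 1]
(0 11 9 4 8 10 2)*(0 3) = (0 11 9 4 8 10 2 3) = [11, 1, 3, 0, 8, 5, 6, 7, 10, 4, 2, 9]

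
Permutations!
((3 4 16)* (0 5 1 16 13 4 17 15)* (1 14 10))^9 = (17)(4 13)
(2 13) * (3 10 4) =(2 13)(3 10 4) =[0, 1, 13, 10, 3, 5, 6, 7, 8, 9, 4, 11, 12, 2]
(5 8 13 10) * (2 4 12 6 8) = (2 4 12 6 8 13 10 5) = [0, 1, 4, 3, 12, 2, 8, 7, 13, 9, 5, 11, 6, 10]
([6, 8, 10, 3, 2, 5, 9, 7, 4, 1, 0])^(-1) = [10, 9, 4, 3, 8, 5, 0, 7, 1, 6, 2]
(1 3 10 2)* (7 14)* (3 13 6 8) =(1 13 6 8 3 10 2)(7 14) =[0, 13, 1, 10, 4, 5, 8, 14, 3, 9, 2, 11, 12, 6, 7]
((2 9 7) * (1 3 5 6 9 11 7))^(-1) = (1 9 6 5 3)(2 7 11)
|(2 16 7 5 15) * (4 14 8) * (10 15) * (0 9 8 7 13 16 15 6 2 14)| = 28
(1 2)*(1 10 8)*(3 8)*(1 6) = (1 2 10 3 8 6) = [0, 2, 10, 8, 4, 5, 1, 7, 6, 9, 3]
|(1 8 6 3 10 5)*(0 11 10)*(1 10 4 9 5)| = 10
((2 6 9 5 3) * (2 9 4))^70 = (2 6 4)(3 9 5) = ((2 6 4)(3 9 5))^70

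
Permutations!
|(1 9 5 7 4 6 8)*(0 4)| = |(0 4 6 8 1 9 5 7)| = 8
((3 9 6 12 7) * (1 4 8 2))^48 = (3 12 9 7 6)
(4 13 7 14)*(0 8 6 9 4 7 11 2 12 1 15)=[8, 15, 12, 3, 13, 5, 9, 14, 6, 4, 10, 2, 1, 11, 7, 0]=(0 8 6 9 4 13 11 2 12 1 15)(7 14)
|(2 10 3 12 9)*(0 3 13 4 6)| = |(0 3 12 9 2 10 13 4 6)| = 9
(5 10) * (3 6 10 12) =(3 6 10 5 12) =[0, 1, 2, 6, 4, 12, 10, 7, 8, 9, 5, 11, 3]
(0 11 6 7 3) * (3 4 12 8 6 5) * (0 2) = [11, 1, 0, 2, 12, 3, 7, 4, 6, 9, 10, 5, 8] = (0 11 5 3 2)(4 12 8 6 7)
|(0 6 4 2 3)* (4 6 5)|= 5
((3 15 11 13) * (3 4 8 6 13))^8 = (3 11 15)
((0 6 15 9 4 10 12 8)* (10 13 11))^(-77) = (0 9 11 8 15 13 12 6 4 10) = ((0 6 15 9 4 13 11 10 12 8))^(-77)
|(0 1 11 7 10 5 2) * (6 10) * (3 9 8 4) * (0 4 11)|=10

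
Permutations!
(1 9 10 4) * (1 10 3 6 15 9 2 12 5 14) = (1 2 12 5 14)(3 6 15 9)(4 10) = [0, 2, 12, 6, 10, 14, 15, 7, 8, 3, 4, 11, 5, 13, 1, 9]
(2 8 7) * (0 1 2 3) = [1, 2, 8, 0, 4, 5, 6, 3, 7] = (0 1 2 8 7 3)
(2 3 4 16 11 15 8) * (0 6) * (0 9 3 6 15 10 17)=(0 15 8 2 6 9 3 4 16 11 10 17)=[15, 1, 6, 4, 16, 5, 9, 7, 2, 3, 17, 10, 12, 13, 14, 8, 11, 0]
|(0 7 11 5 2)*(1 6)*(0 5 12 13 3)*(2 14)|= 6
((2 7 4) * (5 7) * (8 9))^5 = ((2 5 7 4)(8 9))^5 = (2 5 7 4)(8 9)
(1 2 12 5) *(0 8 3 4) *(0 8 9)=(0 9)(1 2 12 5)(3 4 8)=[9, 2, 12, 4, 8, 1, 6, 7, 3, 0, 10, 11, 5]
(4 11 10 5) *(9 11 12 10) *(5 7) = (4 12 10 7 5)(9 11) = [0, 1, 2, 3, 12, 4, 6, 5, 8, 11, 7, 9, 10]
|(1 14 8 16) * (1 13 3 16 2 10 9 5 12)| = 24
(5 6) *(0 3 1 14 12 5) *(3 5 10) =(0 5 6)(1 14 12 10 3) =[5, 14, 2, 1, 4, 6, 0, 7, 8, 9, 3, 11, 10, 13, 12]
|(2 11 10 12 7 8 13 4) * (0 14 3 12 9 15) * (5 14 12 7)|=14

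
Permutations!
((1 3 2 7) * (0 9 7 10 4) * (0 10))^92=((0 9 7 1 3 2)(4 10))^92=(10)(0 7 3)(1 2 9)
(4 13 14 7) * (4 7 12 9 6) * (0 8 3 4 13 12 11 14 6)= (0 8 3 4 12 9)(6 13)(11 14)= [8, 1, 2, 4, 12, 5, 13, 7, 3, 0, 10, 14, 9, 6, 11]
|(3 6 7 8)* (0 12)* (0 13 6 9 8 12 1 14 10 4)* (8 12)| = |(0 1 14 10 4)(3 9 12 13 6 7 8)| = 35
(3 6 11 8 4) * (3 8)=(3 6 11)(4 8)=[0, 1, 2, 6, 8, 5, 11, 7, 4, 9, 10, 3]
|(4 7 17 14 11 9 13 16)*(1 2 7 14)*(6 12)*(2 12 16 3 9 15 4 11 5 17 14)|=12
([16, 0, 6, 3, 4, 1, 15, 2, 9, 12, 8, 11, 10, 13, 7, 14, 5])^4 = (16)(2 7 14 15 6)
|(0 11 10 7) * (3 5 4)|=|(0 11 10 7)(3 5 4)|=12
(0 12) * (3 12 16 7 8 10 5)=[16, 1, 2, 12, 4, 3, 6, 8, 10, 9, 5, 11, 0, 13, 14, 15, 7]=(0 16 7 8 10 5 3 12)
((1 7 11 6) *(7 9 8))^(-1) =((1 9 8 7 11 6))^(-1) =(1 6 11 7 8 9)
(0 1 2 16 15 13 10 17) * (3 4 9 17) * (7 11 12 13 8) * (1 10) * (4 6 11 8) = (0 10 3 6 11 12 13 1 2 16 15 4 9 17)(7 8) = [10, 2, 16, 6, 9, 5, 11, 8, 7, 17, 3, 12, 13, 1, 14, 4, 15, 0]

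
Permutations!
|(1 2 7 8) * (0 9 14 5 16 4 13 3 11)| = 36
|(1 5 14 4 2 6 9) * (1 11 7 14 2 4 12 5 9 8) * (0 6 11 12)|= |(0 6 8 1 9 12 5 2 11 7 14)|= 11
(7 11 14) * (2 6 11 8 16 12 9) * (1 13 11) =(1 13 11 14 7 8 16 12 9 2 6) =[0, 13, 6, 3, 4, 5, 1, 8, 16, 2, 10, 14, 9, 11, 7, 15, 12]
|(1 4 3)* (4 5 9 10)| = 6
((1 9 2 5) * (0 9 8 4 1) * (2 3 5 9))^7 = ((0 2 9 3 5)(1 8 4))^7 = (0 9 5 2 3)(1 8 4)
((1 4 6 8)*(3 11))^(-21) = ((1 4 6 8)(3 11))^(-21) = (1 8 6 4)(3 11)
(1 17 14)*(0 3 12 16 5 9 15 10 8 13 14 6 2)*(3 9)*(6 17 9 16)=(17)(0 16 5 3 12 6 2)(1 9 15 10 8 13 14)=[16, 9, 0, 12, 4, 3, 2, 7, 13, 15, 8, 11, 6, 14, 1, 10, 5, 17]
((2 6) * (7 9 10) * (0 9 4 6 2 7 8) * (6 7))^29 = ((0 9 10 8)(4 7))^29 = (0 9 10 8)(4 7)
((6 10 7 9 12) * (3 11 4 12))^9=(3 11 4 12 6 10 7 9)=((3 11 4 12 6 10 7 9))^9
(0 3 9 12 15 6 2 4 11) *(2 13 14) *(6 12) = (0 3 9 6 13 14 2 4 11)(12 15) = [3, 1, 4, 9, 11, 5, 13, 7, 8, 6, 10, 0, 15, 14, 2, 12]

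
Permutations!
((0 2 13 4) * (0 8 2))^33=(2 13 4 8)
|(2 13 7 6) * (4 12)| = |(2 13 7 6)(4 12)| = 4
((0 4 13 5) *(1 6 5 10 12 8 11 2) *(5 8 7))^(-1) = ((0 4 13 10 12 7 5)(1 6 8 11 2))^(-1) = (0 5 7 12 10 13 4)(1 2 11 8 6)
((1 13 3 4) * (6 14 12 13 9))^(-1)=(1 4 3 13 12 14 6 9)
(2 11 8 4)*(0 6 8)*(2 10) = [6, 1, 11, 3, 10, 5, 8, 7, 4, 9, 2, 0] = (0 6 8 4 10 2 11)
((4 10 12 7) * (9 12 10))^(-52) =(12)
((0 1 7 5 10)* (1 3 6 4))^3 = (0 4 5 3 1 10 6 7)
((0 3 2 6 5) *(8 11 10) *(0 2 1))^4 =(0 3 1)(2 6 5)(8 11 10)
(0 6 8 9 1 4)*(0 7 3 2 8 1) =(0 6 1 4 7 3 2 8 9) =[6, 4, 8, 2, 7, 5, 1, 3, 9, 0]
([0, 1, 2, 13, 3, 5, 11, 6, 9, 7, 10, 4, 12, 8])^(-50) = [0, 1, 2, 11, 6, 5, 9, 8, 3, 13, 10, 7, 12, 4]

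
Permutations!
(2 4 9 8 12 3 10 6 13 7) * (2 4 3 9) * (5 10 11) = (2 3 11 5 10 6 13 7 4)(8 12 9) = [0, 1, 3, 11, 2, 10, 13, 4, 12, 8, 6, 5, 9, 7]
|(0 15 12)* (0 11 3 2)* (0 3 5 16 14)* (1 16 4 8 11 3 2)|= |(0 15 12 3 1 16 14)(4 8 11 5)|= 28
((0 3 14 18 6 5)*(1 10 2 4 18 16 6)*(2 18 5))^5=((0 3 14 16 6 2 4 5)(1 10 18))^5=(0 2 14 5 6 3 4 16)(1 18 10)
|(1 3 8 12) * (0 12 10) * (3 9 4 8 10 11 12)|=6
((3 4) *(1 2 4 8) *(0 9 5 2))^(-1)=(0 1 8 3 4 2 5 9)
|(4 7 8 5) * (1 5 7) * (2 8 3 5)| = 7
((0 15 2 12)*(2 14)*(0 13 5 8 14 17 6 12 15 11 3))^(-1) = (0 3 11)(2 14 8 5 13 12 6 17 15)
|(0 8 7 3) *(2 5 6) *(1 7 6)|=|(0 8 6 2 5 1 7 3)|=8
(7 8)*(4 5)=(4 5)(7 8)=[0, 1, 2, 3, 5, 4, 6, 8, 7]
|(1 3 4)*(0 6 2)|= 3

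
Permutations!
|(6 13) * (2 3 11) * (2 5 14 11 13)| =|(2 3 13 6)(5 14 11)| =12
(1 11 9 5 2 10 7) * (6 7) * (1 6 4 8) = (1 11 9 5 2 10 4 8)(6 7) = [0, 11, 10, 3, 8, 2, 7, 6, 1, 5, 4, 9]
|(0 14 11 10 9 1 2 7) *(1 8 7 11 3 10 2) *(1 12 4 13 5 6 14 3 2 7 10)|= |(0 3 1 12 4 13 5 6 14 2 11 7)(8 10 9)|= 12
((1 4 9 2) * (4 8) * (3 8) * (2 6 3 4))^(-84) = ((1 4 9 6 3 8 2))^(-84) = (9)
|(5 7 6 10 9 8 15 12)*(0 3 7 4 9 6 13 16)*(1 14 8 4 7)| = 22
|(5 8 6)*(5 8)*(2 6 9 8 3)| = 6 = |(2 6 3)(8 9)|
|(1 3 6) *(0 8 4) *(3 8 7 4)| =|(0 7 4)(1 8 3 6)| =12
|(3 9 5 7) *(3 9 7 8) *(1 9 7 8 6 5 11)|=6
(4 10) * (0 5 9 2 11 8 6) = (0 5 9 2 11 8 6)(4 10) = [5, 1, 11, 3, 10, 9, 0, 7, 6, 2, 4, 8]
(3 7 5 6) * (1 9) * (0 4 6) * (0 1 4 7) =(0 7 5 1 9 4 6 3) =[7, 9, 2, 0, 6, 1, 3, 5, 8, 4]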